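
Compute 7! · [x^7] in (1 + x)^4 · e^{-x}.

-225

The EGF product rule gives c_7 = Σ_{k_1+k_2=7} C(7; k_1,k_2) · ∏ g_i(k_i), where (1+x)^4 gives the falling factorial (4)_k; e^{-x} gives (-1)^k.
g_1(k) for k = 0…7: 1, 4, 12, 24, 24, 0, 0, 0.
g_2(k) for k = 0…7: 1, -1, 1, -1, 1, -1, 1, -1.
c_7 = Σ_k C(7,k)·g_1(k)·g_2(7−k) = 1·1·(-1) + 7·4·1 + 21·12·(-1) + 35·24·1 + 35·24·(-1) = −1 + 28 − 252 + 840 − 840 = -225.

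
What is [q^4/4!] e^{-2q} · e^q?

1

The EGF product rule gives c_4 = Σ_{k_1+k_2=4} C(4; k_1,k_2) · ∏ g_i(k_i), where e^{-2q} gives (-2)^k; e^q gives (1)^k.
g_1(k) for k = 0…4: 1, -2, 4, -8, 16.
g_2(k) for k = 0…4: 1, 1, 1, 1, 1.
c_4 = Σ_k C(4,k)·g_1(k)·g_2(4−k) = 1·1·1 + 4·(-2)·1 + 6·4·1 + 4·(-8)·1 + 1·16·1 = 1 − 8 + 24 − 32 + 16 = 1.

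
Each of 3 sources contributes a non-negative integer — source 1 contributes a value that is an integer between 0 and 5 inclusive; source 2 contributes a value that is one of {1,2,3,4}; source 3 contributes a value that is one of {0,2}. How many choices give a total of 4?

The generating function for the choices is (1 + t + t² + t³ + t⁴ + t⁵)·(t + t² + t³ + t⁴)·(1 + t²); the count is [t⁴].
(1 + t + t² + t³ + t⁴ + t⁵) has coefficients 1,1,1,1,1 for degrees 0…4.
(t + t² + t³ + t⁴) has coefficients 0,1,1,1,1 for degrees 0…4.
Finally multiplying by (1 + t²), the product of all factors after the first has coefficients 0,1,1,2,2 for degrees 0…4.
[t⁴] = 1·2 + 1·2 + 1·1 + 1·1 + 1·0 = 6.

6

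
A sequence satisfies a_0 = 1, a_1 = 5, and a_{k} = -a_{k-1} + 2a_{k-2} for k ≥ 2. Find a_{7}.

173

The ordinary generating function has denominator 1 + y - 2y^2.
Iterating the recurrence: a_0,…,a_{7} = 1, 5, -3, 13, -19, 45, -83, 173.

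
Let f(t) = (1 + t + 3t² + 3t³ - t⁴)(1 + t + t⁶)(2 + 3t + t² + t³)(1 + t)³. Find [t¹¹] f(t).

96

(1 + t + 3t² + 3t³ - t⁴) has coefficients 1,1,3,3,-1 for degrees 0…4.
(1 + t + t⁶) has coefficients 1,1,0,0,0,0,1,0,0,0,0,0 for degrees 0…11.
Multiplying by (2 + 3t + t² + t³) gives running coefficients 2,5,4,2,1,0,2,3,1,1,0,0 for degrees 0…11.
Finally multiplying by (1 + t)³, the product of all factors after the first has coefficients 2,11,25,31,24,13,7,10,16,15,9,4 for degrees 0…11.
[t¹¹] = 1·4 + 1·9 + 3·15 + 3·16 − 1·10 = 96.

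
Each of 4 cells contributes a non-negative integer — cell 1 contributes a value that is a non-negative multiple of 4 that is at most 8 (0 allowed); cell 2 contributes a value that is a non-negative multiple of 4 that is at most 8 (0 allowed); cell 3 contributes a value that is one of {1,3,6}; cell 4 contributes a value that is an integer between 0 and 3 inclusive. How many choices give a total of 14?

8

The generating function for the choices is (1 + x^4 + x^8)·(1 + x^4 + x^8)·(x + x^3 + x^6)·(1 + x + x^2 + x^3); the count is [x^14].
(1 + x^4 + x^8) has coefficients 1,0,0,0,1,0,0,0,1 for degrees 0…8.
(1 + x^4 + x^8) has coefficients 1,0,0,0,1,0,0,0,1,0,0,0,0,0,0 for degrees 0…14.
Multiplying by (x + x^3 + x^6) gives running coefficients 0,1,0,1,0,1,1,1,0,1,1,1,0,0,1 for degrees 0…14.
Finally multiplying by (1 + x + x^2 + x^3), the product of all factors after the first has coefficients 0,1,1,2,2,2,3,3,3,3,3,3,3,2,2 for degrees 0…14.
[x^14] = 1·2 + 1·3 + 1·3 = 8.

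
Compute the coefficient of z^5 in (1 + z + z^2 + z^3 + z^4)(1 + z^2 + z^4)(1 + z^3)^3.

(1 + z + z^2 + z^3 + z^4) has coefficients 1,1,1,1,1 for degrees 0…4.
(1 + z^2 + z^4) has coefficients 1,0,1,0,1,0 for degrees 0…5.
Finally multiplying by (1 + z^3)^3, the product of all factors after the first has coefficients 1,0,1,3,1,3 for degrees 0…5.
[z^5] = 1·3 + 1·1 + 1·3 + 1·1 + 1·0 = 8.

8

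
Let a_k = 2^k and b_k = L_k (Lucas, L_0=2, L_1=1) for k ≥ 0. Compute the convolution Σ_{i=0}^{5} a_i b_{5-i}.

Write out a_i and b_{5-i} for i = 0,…,5 and sum the products.
Σ = 1·11 + 2·7 + 4·4 + 8·3 + 16·1 + 32·2 = 145.

145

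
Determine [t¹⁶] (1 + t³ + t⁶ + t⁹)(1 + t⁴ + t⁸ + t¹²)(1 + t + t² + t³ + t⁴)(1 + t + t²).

14

(1 + t³ + t⁶ + t⁹) has coefficients 1,0,0,1,0,0,1,0,0,1 for degrees 0…9.
(1 + t⁴ + t⁸ + t¹²) has coefficients 1,0,0,0,1,0,0,0,1,0,0,0,1,0,0,0,0 for degrees 0…16.
Multiplying by (1 + t + t² + t³ + t⁴) gives running coefficients 1,1,1,1,2,1,1,1,2,1,1,1,2,1,1,1,1 for degrees 0…16.
Finally multiplying by (1 + t + t²), the product of all factors after the first has coefficients 1,2,3,3,4,4,4,3,4,4,4,3,4,4,4,3,3 for degrees 0…16.
[t¹⁶] = 1·3 + 1·4 + 1·4 + 1·3 = 14.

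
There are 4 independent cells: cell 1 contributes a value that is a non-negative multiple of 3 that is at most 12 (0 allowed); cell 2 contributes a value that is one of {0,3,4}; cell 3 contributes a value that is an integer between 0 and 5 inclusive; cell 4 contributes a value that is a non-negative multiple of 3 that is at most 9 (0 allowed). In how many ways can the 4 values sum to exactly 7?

11

The generating function for the choices is (1 + t^3 + t^6 + t^9 + t^12)·(1 + t^3 + t^4)·(1 + t + t^2 + t^3 + t^4 + t^5)·(1 + t^3 + t^6 + t^9); the count is [t^7].
(1 + t^3 + t^6 + t^9 + t^12) has coefficients 1,0,0,1,0,0,1,0 for degrees 0…7.
(1 + t^3 + t^4) has coefficients 1,0,0,1,1,0,0,0 for degrees 0…7.
Multiplying by (1 + t + t^2 + t^3 + t^4 + t^5) gives running coefficients 1,1,1,2,3,3,2,2 for degrees 0…7.
Finally multiplying by (1 + t^3 + t^6 + t^9), the product of all factors after the first has coefficients 1,1,1,3,4,4,5,6 for degrees 0…7.
[t^7] = 1·6 + 1·4 + 1·1 = 11.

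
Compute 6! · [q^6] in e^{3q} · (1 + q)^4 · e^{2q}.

The EGF product rule gives c_6 = Σ_{k_1+k_2+k_3=6} C(6; k_1,k_2,k_3) · ∏ g_i(k_i), where e^{3q} gives (3)^k; (1+q)^4 gives the falling factorial (4)_k; e^{2q} gives (2)^k.
g_1(k) for k = 0…6: 1, 3, 9, 27, 81, 243, 729.
g_2(k) for k = 0…6: 1, 4, 12, 24, 24, 0, 0.
g_3(k) for k = 0…6: 1, 2, 4, 8, 16, 32, 64.
First combine the last two factors: h(k) = Σ_j C(k,j)·g_2(j)·g_3(k−j) for k = 0…6: 1, 6, 32, 152, 648, 2512, 8992.
c_6 = Σ_k C(6,k)·g_1(k)·h(6−k) = 1·1·8992 + 6·3·2512 + 15·9·648 + 20·27·152 + 15·81·32 + 6·243·6 + 1·729·1 = 8992 + 45216 + 87480 + 82080 + 38880 + 8748 + 729 = 272125.

272125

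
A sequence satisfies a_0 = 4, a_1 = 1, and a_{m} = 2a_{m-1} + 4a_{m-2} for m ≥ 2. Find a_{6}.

1536

The ordinary generating function has denominator 1 - 2z - 4z^2.
Iterating the recurrence: a_0,…,a_{6} = 4, 1, 18, 40, 152, 464, 1536.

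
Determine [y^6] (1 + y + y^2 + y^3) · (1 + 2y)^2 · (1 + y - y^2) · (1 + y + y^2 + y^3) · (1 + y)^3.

(1 + y + y^2 + y^3) has coefficients 1,1,1,1 for degrees 0…3.
(1 + 2y)^2 has coefficients 1,4,4,0,0,0,0 for degrees 0…6.
Multiplying by (1 + y - y^2) gives running coefficients 1,5,7,0,-4,0,0 for degrees 0…6.
Multiplying by (1 + y + y^2 + y^3) gives running coefficients 1,6,13,13,8,3,-4 for degrees 0…6.
Finally multiplying by (1 + y)^3, the product of all factors after the first has coefficients 1,9,34,71,92,79,42 for degrees 0…6.
[y^6] = 1·42 + 1·79 + 1·92 + 1·71 = 284.

284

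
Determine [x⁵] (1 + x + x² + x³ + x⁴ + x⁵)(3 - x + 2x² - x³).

3

(1 + x + x² + x³ + x⁴ + x⁵) has coefficients 1,1,1,1,1,1 for degrees 0…5.
(3 - x + 2x² - x³) has coefficients 3,-1,2,-1,0,0 for degrees 0…5.
[x⁵] = 1·0 + 1·0 + 1·(-1) + 1·2 + 1·(-1) + 1·3 = 3.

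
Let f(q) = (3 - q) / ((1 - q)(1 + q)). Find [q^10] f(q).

3

The denominator gives the recurrence a_n = a_(n−2) for n ≥ 3; the numerator fixes a_0 = 3, a_1 = -1, a_2 = 3.
Iterating: 3, -1, 3, -1, 3, -1, 3, -1, 3, -1, 3, so a_10 = 3.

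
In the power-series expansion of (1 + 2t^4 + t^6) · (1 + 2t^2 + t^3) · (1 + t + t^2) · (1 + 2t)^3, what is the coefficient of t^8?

(1 + 2t^4 + t^6) has coefficients 1,0,0,0,2,0,1 for degrees 0…6.
(1 + 2t^2 + t^3) has coefficients 1,0,2,1,0,0,0,0,0 for degrees 0…8.
Multiplying by (1 + t + t^2) gives running coefficients 1,1,3,3,3,1,0,0,0 for degrees 0…8.
Finally multiplying by (1 + 2t)^3, the product of all factors after the first has coefficients 1,7,21,41,65,79,66,36,8 for degrees 0…8.
[t^8] = 1·8 + 2·65 + 1·21 = 159.

159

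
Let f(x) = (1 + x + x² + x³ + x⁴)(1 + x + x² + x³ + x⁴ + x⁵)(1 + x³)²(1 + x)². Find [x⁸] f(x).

58

(1 + x + x² + x³ + x⁴) has coefficients 1,1,1,1,1 for degrees 0…4.
(1 + x + x² + x³ + x⁴ + x⁵) has coefficients 1,1,1,1,1,1,0,0,0 for degrees 0…8.
Multiplying by (1 + x³)² gives running coefficients 1,1,1,3,3,3,3,3,3 for degrees 0…8.
Finally multiplying by (1 + x)², the product of all factors after the first has coefficients 1,3,4,6,10,12,12,12,12 for degrees 0…8.
[x⁸] = 1·12 + 1·12 + 1·12 + 1·12 + 1·10 = 58.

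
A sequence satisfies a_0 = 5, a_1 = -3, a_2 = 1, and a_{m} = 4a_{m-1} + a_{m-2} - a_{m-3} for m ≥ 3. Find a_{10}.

-67350

The ordinary generating function has denominator 1 - 4x - x^2 + x^3.
Iterating the recurrence: a_0,…,a_{10} = 5, -3, 1, -4, -12, -53, -220, -921, -3851, -16105, -67350.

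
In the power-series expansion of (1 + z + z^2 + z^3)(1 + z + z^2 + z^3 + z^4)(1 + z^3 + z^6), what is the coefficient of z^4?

6

(1 + z + z^2 + z^3) has coefficients 1,1,1,1 for degrees 0…3.
(1 + z + z^2 + z^3 + z^4) has coefficients 1,1,1,1,1 for degrees 0…4.
Finally multiplying by (1 + z^3 + z^6), the product of all factors after the first has coefficients 1,1,1,2,2 for degrees 0…4.
[z^4] = 1·2 + 1·2 + 1·1 + 1·1 = 6.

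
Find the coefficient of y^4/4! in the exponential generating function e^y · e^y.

The EGF product rule gives c_4 = Σ_{k_1+k_2=4} C(4; k_1,k_2) · ∏ g_i(k_i), where e^y gives (1)^k; e^y gives (1)^k.
g_1(k) for k = 0…4: 1, 1, 1, 1, 1.
g_2(k) for k = 0…4: 1, 1, 1, 1, 1.
c_4 = Σ_k C(4,k)·g_1(k)·g_2(4−k) = 1·1·1 + 4·1·1 + 6·1·1 + 4·1·1 + 1·1·1 = 1 + 4 + 6 + 4 + 1 = 16.

16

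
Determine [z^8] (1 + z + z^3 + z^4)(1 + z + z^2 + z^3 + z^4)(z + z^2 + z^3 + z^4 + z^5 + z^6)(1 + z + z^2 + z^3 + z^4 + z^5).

72

(1 + z + z^3 + z^4) has coefficients 1,1,0,1,1 for degrees 0…4.
(1 + z + z^2 + z^3 + z^4) has coefficients 1,1,1,1,1,0,0,0,0 for degrees 0…8.
Multiplying by (z + z^2 + z^3 + z^4 + z^5 + z^6) gives running coefficients 0,1,2,3,4,5,5,4,3 for degrees 0…8.
Finally multiplying by (1 + z + z^2 + z^3 + z^4 + z^5), the product of all factors after the first has coefficients 0,1,3,6,10,15,20,23,24 for degrees 0…8.
[z^8] = 1·24 + 1·23 + 1·15 + 1·10 = 72.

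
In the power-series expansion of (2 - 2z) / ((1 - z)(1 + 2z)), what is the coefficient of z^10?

2048

Partial fractions give a closed form: a_n = (2)·(-2)^n.
At n = 10: a_10 = 2048.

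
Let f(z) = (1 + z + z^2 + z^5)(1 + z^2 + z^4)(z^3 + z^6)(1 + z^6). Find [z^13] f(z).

4

(1 + z + z^2 + z^5) has coefficients 1,1,1,0,0,1 for degrees 0…5.
(1 + z^2 + z^4) has coefficients 1,0,1,0,1,0,0,0,0,0,0,0,0,0 for degrees 0…13.
Multiplying by (z^3 + z^6) gives running coefficients 0,0,0,1,0,1,1,1,1,0,1,0,0,0 for degrees 0…13.
Finally multiplying by (1 + z^6), the product of all factors after the first has coefficients 0,0,0,1,0,1,1,1,1,1,1,1,1,1 for degrees 0…13.
[z^13] = 1·1 + 1·1 + 1·1 + 1·1 = 4.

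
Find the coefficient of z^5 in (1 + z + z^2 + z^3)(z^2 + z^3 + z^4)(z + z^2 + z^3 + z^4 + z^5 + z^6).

(1 + z + z^2 + z^3) has coefficients 1,1,1,1 for degrees 0…3.
(z^2 + z^3 + z^4) has coefficients 0,0,1,1,1,0 for degrees 0…5.
Finally multiplying by (z + z^2 + z^3 + z^4 + z^5 + z^6), the product of all factors after the first has coefficients 0,0,0,1,2,3 for degrees 0…5.
[z^5] = 1·3 + 1·2 + 1·1 + 1·0 = 6.

6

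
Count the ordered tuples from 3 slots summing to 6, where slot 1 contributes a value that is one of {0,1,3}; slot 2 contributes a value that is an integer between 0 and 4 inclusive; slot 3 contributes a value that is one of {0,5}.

The generating function for the choices is (1 + y + y^3)·(1 + y + y^2 + y^3 + y^4)·(1 + y^5); the count is [y^6].
(1 + y + y^3) has coefficients 1,1,0,1 for degrees 0…3.
(1 + y + y^2 + y^3 + y^4) has coefficients 1,1,1,1,1,0,0 for degrees 0…6.
Finally multiplying by (1 + y^5), the product of all factors after the first has coefficients 1,1,1,1,1,1,1 for degrees 0…6.
[y^6] = 1·1 + 1·1 + 1·1 = 3.

3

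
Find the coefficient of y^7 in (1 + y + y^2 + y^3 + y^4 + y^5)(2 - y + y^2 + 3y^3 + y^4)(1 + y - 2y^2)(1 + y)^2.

-5

(1 + y + y^2 + y^3 + y^4 + y^5) has coefficients 1,1,1,1,1,1 for degrees 0…5.
(2 - y + y^2 + 3y^3 + y^4) has coefficients 2,-1,1,3,1,0,0,0 for degrees 0…7.
Multiplying by (1 + y - 2y^2) gives running coefficients 2,1,-4,6,2,-5,-2,0 for degrees 0…7.
Finally multiplying by (1 + y)^2, the product of all factors after the first has coefficients 2,5,0,-1,10,5,-10,-9 for degrees 0…7.
[y^7] = 1·(-9) + 1·(-10) + 1·5 + 1·10 + 1·(-1) + 1·0 = -5.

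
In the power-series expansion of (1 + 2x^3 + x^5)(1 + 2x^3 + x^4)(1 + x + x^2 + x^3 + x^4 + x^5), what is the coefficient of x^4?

6

(1 + 2x^3 + x^5) has coefficients 1,0,0,2,0 for degrees 0…4.
(1 + 2x^3 + x^4) has coefficients 1,0,0,2,1 for degrees 0…4.
Finally multiplying by (1 + x + x^2 + x^3 + x^4 + x^5), the product of all factors after the first has coefficients 1,1,1,3,4 for degrees 0…4.
[x^4] = 1·4 + 2·1 = 6.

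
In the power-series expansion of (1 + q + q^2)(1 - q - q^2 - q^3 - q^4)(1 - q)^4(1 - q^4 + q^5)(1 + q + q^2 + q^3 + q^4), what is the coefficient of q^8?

(1 + q + q^2) has coefficients 1,1,1 for degrees 0…2.
(1 - q - q^2 - q^3 - q^4) has coefficients 1,-1,-1,-1,-1,0,0,0,0 for degrees 0…8.
Multiplying by (1 - q)^4 gives running coefficients 1,-5,9,-7,2,1,-3,3,-1 for degrees 0…8.
Multiplying by (1 - q^4 + q^5) gives running coefficients 1,-5,9,-7,1,7,-17,19,-10 for degrees 0…8.
Finally multiplying by (1 + q + q^2 + q^3 + q^4), the product of all factors after the first has coefficients 1,-4,5,-2,-1,5,-7,3,0 for degrees 0…8.
[q^8] = 1·0 + 1·3 + 1·(-7) = -4.

-4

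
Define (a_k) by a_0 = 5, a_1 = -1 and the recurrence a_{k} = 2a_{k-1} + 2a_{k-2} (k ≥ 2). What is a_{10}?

The ordinary generating function has denominator 1 - 2t - 2t^2.
Iterating the recurrence: a_0,…,a_{10} = 5, -1, 8, 14, 44, 116, 320, 872, 2384, 6512, 17792.

17792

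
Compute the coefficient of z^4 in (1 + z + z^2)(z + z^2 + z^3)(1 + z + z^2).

7

(1 + z + z^2) has coefficients 1,1,1 for degrees 0…2.
(z + z^2 + z^3) has coefficients 0,1,1,1,0 for degrees 0…4.
Finally multiplying by (1 + z + z^2), the product of all factors after the first has coefficients 0,1,2,3,2 for degrees 0…4.
[z^4] = 1·2 + 1·3 + 1·2 = 7.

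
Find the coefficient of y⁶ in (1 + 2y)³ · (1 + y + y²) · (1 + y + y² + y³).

54

(1 + 2y)³ has coefficients 1,6,12,8 for degrees 0…3.
(1 + y + y²) has coefficients 1,1,1,0,0,0,0 for degrees 0…6.
Finally multiplying by (1 + y + y² + y³), the product of all factors after the first has coefficients 1,2,3,3,2,1,0 for degrees 0…6.
[y⁶] = 1·0 + 6·1 + 12·2 + 8·3 = 54.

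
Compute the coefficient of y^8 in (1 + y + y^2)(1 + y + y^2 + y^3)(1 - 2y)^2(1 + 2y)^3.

112

(1 + y + y^2) has coefficients 1,1,1 for degrees 0…2.
(1 + y + y^2 + y^3) has coefficients 1,1,1,1,0,0,0,0,0 for degrees 0…8.
Multiplying by (1 - 2y)^2 gives running coefficients 1,-3,1,1,0,4,0,0,0 for degrees 0…8.
Finally multiplying by (1 + 2y)^3, the product of all factors after the first has coefficients 1,3,-5,-21,-6,24,32,48,32 for degrees 0…8.
[y^8] = 1·32 + 1·48 + 1·32 = 112.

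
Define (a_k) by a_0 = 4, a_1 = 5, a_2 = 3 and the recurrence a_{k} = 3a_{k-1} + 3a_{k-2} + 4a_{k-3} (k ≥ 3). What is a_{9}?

The ordinary generating function has denominator 1 - 3t - 3t^2 - 4t^3.
Iterating the recurrence: a_0,…,a_{9} = 4, 5, 3, 40, 149, 579, 2344, 9365, 37443, 149800.

149800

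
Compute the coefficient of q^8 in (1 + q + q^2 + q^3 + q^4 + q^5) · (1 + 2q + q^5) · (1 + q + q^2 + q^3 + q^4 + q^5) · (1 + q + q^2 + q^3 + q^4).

81

(1 + q + q^2 + q^3 + q^4 + q^5) has coefficients 1,1,1,1,1,1 for degrees 0…5.
(1 + 2q + q^5) has coefficients 1,2,0,0,0,1,0,0,0 for degrees 0…8.
Multiplying by (1 + q + q^2 + q^3 + q^4 + q^5) gives running coefficients 1,3,3,3,3,4,3,1,1 for degrees 0…8.
Finally multiplying by (1 + q + q^2 + q^3 + q^4), the product of all factors after the first has coefficients 1,4,7,10,13,16,16,14,12 for degrees 0…8.
[q^8] = 1·12 + 1·14 + 1·16 + 1·16 + 1·13 + 1·10 = 81.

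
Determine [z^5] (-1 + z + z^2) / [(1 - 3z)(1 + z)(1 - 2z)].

-293

Partial fractions give a closed form: a_n = (-5/4)·3^n + (-1/12)·(-1)^n + (1/3)·2^n.
At n = 5: a_5 = -293.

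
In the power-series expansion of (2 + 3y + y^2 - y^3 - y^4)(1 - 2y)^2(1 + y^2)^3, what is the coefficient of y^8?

(2 + 3y + y^2 - y^3 - y^4) has coefficients 2,3,1,-1,-1 for degrees 0…4.
(1 - 2y)^2 has coefficients 1,-4,4,0,0,0,0,0,0 for degrees 0…8.
Finally multiplying by (1 + y^2)^3, the product of all factors after the first has coefficients 1,-4,7,-12,15,-12,13,-4,4 for degrees 0…8.
[y^8] = 2·4 + 3·(-4) + 1·13 − 1·(-12) − 1·15 = 6.

6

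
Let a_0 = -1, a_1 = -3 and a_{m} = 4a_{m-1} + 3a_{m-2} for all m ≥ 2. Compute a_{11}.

-14990757

The ordinary generating function has denominator 1 - 4t - 3t^2.
Iterating the recurrence: a_0,…,a_{11} = -1, -3, -15, -69, -321, -1491, -6927, -32181, -149505, -694563, -3226767, -14990757.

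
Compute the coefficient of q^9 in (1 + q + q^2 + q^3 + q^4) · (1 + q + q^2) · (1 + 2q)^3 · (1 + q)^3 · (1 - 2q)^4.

-481

(1 + q + q^2 + q^3 + q^4) has coefficients 1,1,1,1,1 for degrees 0…4.
(1 + q + q^2) has coefficients 1,1,1,0,0,0,0,0,0,0 for degrees 0…9.
Multiplying by (1 + 2q)^3 gives running coefficients 1,7,19,26,20,8,0,0,0,0 for degrees 0…9.
Multiplying by (1 + q)^3 gives running coefficients 1,10,43,105,162,165,110,44,8,0 for degrees 0…9.
Finally multiplying by (1 - 2q)^4, the product of all factors after the first has coefficients 1,2,-13,-31,50,173,6,-380,-392,112 for degrees 0…9.
[q^9] = 1·112 + 1·(-392) + 1·(-380) + 1·6 + 1·173 = -481.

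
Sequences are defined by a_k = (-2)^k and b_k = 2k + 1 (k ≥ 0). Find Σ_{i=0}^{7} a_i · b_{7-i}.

-23

Write out a_i and b_{7-i} for i = 0,…,7 and sum the products.
Σ = 1·15 − 2·13 + 4·11 − 8·9 + 16·7 − 32·5 + 64·3 − 128·1 = -23.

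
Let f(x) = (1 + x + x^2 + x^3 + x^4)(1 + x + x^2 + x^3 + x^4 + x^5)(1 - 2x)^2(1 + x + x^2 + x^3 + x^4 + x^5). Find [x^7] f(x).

(1 + x + x^2 + x^3 + x^4) has coefficients 1,1,1,1,1 for degrees 0…4.
(1 + x + x^2 + x^3 + x^4 + x^5) has coefficients 1,1,1,1,1,1,0,0 for degrees 0…7.
Multiplying by (1 - 2x)^2 gives running coefficients 1,-3,1,1,1,1,0,4 for degrees 0…7.
Finally multiplying by (1 + x + x^2 + x^3 + x^4 + x^5), the product of all factors after the first has coefficients 1,-2,-1,0,1,2,1,8 for degrees 0…7.
[x^7] = 1·8 + 1·1 + 1·2 + 1·1 + 1·0 = 12.

12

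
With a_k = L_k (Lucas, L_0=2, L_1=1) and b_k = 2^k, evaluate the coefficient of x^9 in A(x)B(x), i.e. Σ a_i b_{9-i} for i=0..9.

Write out a_i and b_{9-i} for i = 0,…,9 and sum the products.
Σ = 2·512 + 1·256 + 3·128 + 4·64 + 7·32 + 11·16 + 18·8 + 29·4 + 47·2 + 76·1 = 2750.

2750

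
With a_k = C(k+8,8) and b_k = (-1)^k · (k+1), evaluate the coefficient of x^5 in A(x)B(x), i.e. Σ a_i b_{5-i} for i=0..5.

651

Write out a_i and b_{5-i} for i = 0,…,5 and sum the products.
Σ = 1·(-6) + 9·5 + 45·(-4) + 165·3 + 495·(-2) + 1287·1 = 651.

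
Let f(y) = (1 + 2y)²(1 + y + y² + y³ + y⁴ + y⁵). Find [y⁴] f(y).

(1 + 2y)² has coefficients 1,4,4 for degrees 0…2.
(1 + y + y² + y³ + y⁴ + y⁵) has coefficients 1,1,1,1,1 for degrees 0…4.
[y⁴] = 1·1 + 4·1 + 4·1 = 9.

9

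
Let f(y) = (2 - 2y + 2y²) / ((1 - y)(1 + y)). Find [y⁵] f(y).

The denominator gives the recurrence a_n = a_(n−2) for n ≥ 3; the numerator fixes a_0 = 2, a_1 = -2, a_2 = 4.
Iterating: 2, -2, 4, -2, 4, -2, so a_5 = -2.

-2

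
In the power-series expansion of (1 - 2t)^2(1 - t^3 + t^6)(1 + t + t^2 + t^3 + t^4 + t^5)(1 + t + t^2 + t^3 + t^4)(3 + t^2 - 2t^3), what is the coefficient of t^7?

8

(1 - 2t)^2 has coefficients 1,-4,4 for degrees 0…2.
(1 - t^3 + t^6) has coefficients 1,0,0,-1,0,0,1,0 for degrees 0…7.
Multiplying by (1 + t + t^2 + t^3 + t^4 + t^5) gives running coefficients 1,1,1,0,0,0,0,0 for degrees 0…7.
Multiplying by (1 + t + t^2 + t^3 + t^4) gives running coefficients 1,2,3,3,3,2,1,0 for degrees 0…7.
Finally multiplying by (3 + t^2 - 2t^3), the product of all factors after the first has coefficients 3,6,10,9,8,3,0,-4 for degrees 0…7.
[t^7] = 1·(-4) − 4·0 + 4·3 = 8.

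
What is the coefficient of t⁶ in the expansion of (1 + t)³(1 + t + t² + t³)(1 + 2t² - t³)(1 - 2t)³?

(1 + t)³ has coefficients 1,3,3,1 for degrees 0…3.
(1 + t + t² + t³) has coefficients 1,1,1,1,0,0,0 for degrees 0…6.
Multiplying by (1 + 2t² - t³) gives running coefficients 1,1,3,2,1,1,-1 for degrees 0…6.
Finally multiplying by (1 - 2t)³, the product of all factors after the first has coefficients 1,-5,9,-12,17,-5,-11 for degrees 0…6.
[t⁶] = 1·(-11) + 3·(-5) + 3·17 + 1·(-12) = 13.

13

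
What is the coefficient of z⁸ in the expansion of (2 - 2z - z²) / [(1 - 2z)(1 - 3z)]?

23673

The denominator gives the recurrence a_n = 5a_(n−1) − 6a_(n−2) for n ≥ 3; the numerator fixes a_0 = 2, a_1 = 8, a_2 = 27.
Iterating: 2, 8, 27, 87, 273, 843, 2577, 7827, 23673, so a_8 = 23673.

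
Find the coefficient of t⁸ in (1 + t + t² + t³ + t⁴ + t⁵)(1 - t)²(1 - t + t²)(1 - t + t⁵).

-5

(1 + t + t² + t³ + t⁴ + t⁵) has coefficients 1,1,1,1,1,1 for degrees 0…5.
(1 - t)² has coefficients 1,-2,1,0,0,0,0,0,0 for degrees 0…8.
Multiplying by (1 - t + t²) gives running coefficients 1,-3,4,-3,1,0,0,0,0 for degrees 0…8.
Finally multiplying by (1 - t + t⁵), the product of all factors after the first has coefficients 1,-4,7,-7,4,0,-3,4,-3 for degrees 0…8.
[t⁸] = 1·(-3) + 1·4 + 1·(-3) + 1·0 + 1·4 + 1·(-7) = -5.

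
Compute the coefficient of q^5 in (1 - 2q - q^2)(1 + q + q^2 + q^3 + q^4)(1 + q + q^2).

-7

(1 - 2q - q^2) has coefficients 1,-2,-1 for degrees 0…2.
(1 + q + q^2 + q^3 + q^4) has coefficients 1,1,1,1,1,0 for degrees 0…5.
Finally multiplying by (1 + q + q^2), the product of all factors after the first has coefficients 1,2,3,3,3,2 for degrees 0…5.
[q^5] = 1·2 − 2·3 − 1·3 = -7.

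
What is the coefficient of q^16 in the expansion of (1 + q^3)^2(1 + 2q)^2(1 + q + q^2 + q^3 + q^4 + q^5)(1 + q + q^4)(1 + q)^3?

(1 + q^3)^2 has coefficients 1,0,0,2,0,0,1 for degrees 0…6.
(1 + 2q)^2 has coefficients 1,4,4,0,0,0,0,0,0,0,0,0,0,0,0,0,0 for degrees 0…16.
Multiplying by (1 + q + q^2 + q^3 + q^4 + q^5) gives running coefficients 1,5,9,9,9,9,8,4,0,0,0,0,0,0,0,0,0 for degrees 0…16.
Multiplying by (1 + q + q^4) gives running coefficients 1,6,14,18,19,23,26,21,13,9,8,4,0,0,0,0,0 for degrees 0…16.
Finally multiplying by (1 + q)^3, the product of all factors after the first has coefficients 1,9,35,79,121,148,170,187,177,137,95,68,45,20,4,0,0 for degrees 0…16.
[q^16] = 1·0 + 2·20 + 1·95 = 135.

135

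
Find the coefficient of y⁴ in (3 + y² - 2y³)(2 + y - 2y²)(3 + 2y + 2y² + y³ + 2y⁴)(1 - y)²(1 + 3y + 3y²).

-37

(3 + y² - 2y³) has coefficients 3,0,1,-2 for degrees 0…3.
(2 + y - 2y²) has coefficients 2,1,-2,0,0 for degrees 0…4.
Multiplying by (3 + 2y + 2y² + y³ + 2y⁴) gives running coefficients 6,7,0,0,1 for degrees 0…4.
Multiplying by (1 - y)² gives running coefficients 6,-5,-8,7,1 for degrees 0…4.
Finally multiplying by (1 + 3y + 3y²), the product of all factors after the first has coefficients 6,13,-5,-32,-2 for degrees 0…4.
[y⁴] = 3·(-2) + 1·(-5) − 2·13 = -37.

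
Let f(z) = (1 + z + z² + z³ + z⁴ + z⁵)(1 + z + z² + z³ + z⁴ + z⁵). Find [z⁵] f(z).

6

(1 + z + z² + z³ + z⁴ + z⁵) has coefficients 1,1,1,1,1,1 for degrees 0…5.
(1 + z + z² + z³ + z⁴ + z⁵) has coefficients 1,1,1,1,1,1 for degrees 0…5.
[z⁵] = 1·1 + 1·1 + 1·1 + 1·1 + 1·1 + 1·1 = 6.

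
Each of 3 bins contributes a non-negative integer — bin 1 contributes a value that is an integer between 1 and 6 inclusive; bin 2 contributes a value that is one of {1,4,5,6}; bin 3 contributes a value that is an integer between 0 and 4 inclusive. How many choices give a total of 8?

The generating function for the choices is (z + z² + z³ + z⁴ + z⁵ + z⁶)·(z + z⁴ + z⁵ + z⁶)·(1 + z + z² + z³ + z⁴); the count is [z⁸].
(z + z² + z³ + z⁴ + z⁵ + z⁶) has coefficients 0,1,1,1,1,1,1 for degrees 0…6.
(z + z⁴ + z⁵ + z⁶) has coefficients 0,1,0,0,1,1,1,0,0 for degrees 0…8.
Finally multiplying by (1 + z + z² + z³ + z⁴), the product of all factors after the first has coefficients 0,1,1,1,2,3,3,3,3 for degrees 0…8.
[z⁸] = 1·3 + 1·3 + 1·3 + 1·2 + 1·1 + 1·1 = 13.

13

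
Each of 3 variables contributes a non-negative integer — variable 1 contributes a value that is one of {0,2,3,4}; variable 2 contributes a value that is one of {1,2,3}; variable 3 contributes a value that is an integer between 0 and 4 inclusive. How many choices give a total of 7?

The generating function for the choices is (1 + z^2 + z^3 + z^4)·(z + z^2 + z^3)·(1 + z + z^2 + z^3 + z^4); the count is [z^7].
(1 + z^2 + z^3 + z^4) has coefficients 1,0,1,1,1 for degrees 0…4.
(z + z^2 + z^3) has coefficients 0,1,1,1,0,0,0,0 for degrees 0…7.
Finally multiplying by (1 + z + z^2 + z^3 + z^4), the product of all factors after the first has coefficients 0,1,2,3,3,3,2,1 for degrees 0…7.
[z^7] = 1·1 + 1·3 + 1·3 + 1·3 = 10.

10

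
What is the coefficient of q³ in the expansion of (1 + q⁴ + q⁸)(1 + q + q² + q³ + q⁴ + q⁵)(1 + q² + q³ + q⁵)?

(1 + q⁴ + q⁸) has coefficients 1,0,0,0 for degrees 0…3.
(1 + q + q² + q³ + q⁴ + q⁵) has coefficients 1,1,1,1 for degrees 0…3.
Finally multiplying by (1 + q² + q³ + q⁵), the product of all factors after the first has coefficients 1,1,2,3 for degrees 0…3.
[q³] = 1·3 = 3.

3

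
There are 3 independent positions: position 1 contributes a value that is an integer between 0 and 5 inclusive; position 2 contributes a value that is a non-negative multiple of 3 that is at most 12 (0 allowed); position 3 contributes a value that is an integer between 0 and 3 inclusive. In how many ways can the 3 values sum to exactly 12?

8

The generating function for the choices is (1 + y + y^2 + y^3 + y^4 + y^5)·(1 + y^3 + y^6 + y^9 + y^12)·(1 + y + y^2 + y^3); the count is [y^12].
(1 + y + y^2 + y^3 + y^4 + y^5) has coefficients 1,1,1,1,1,1 for degrees 0…5.
(1 + y^3 + y^6 + y^9 + y^12) has coefficients 1,0,0,1,0,0,1,0,0,1,0,0,1 for degrees 0…12.
Finally multiplying by (1 + y + y^2 + y^3), the product of all factors after the first has coefficients 1,1,1,2,1,1,2,1,1,2,1,1,2 for degrees 0…12.
[y^12] = 1·2 + 1·1 + 1·1 + 1·2 + 1·1 + 1·1 = 8.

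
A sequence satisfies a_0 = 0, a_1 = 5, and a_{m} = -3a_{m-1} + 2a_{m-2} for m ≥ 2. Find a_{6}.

The ordinary generating function has denominator 1 + 3x - 2x^2.
Iterating the recurrence: a_0,…,a_{6} = 0, 5, -15, 55, -195, 695, -2475.

-2475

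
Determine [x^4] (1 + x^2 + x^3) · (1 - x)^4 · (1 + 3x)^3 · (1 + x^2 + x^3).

(1 + x^2 + x^3) has coefficients 1,0,1,1 for degrees 0…3.
(1 - x)^4 has coefficients 1,-4,6,-4,1 for degrees 0…4.
Multiplying by (1 + 3x)^3 gives running coefficients 1,5,-3,-31,19 for degrees 0…4.
Finally multiplying by (1 + x^2 + x^3), the product of all factors after the first has coefficients 1,5,-2,-25,21 for degrees 0…4.
[x^4] = 1·21 + 1·(-2) + 1·5 = 24.

24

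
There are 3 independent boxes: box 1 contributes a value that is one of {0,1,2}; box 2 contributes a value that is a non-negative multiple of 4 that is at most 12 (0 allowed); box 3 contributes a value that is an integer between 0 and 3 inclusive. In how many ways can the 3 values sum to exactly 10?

3

The generating function for the choices is (1 + x + x²)·(1 + x⁴ + x⁸ + x¹²)·(1 + x + x² + x³); the count is [x¹⁰].
(1 + x + x²) has coefficients 1,1,1 for degrees 0…2.
(1 + x⁴ + x⁸ + x¹²) has coefficients 1,0,0,0,1,0,0,0,1,0,0 for degrees 0…10.
Finally multiplying by (1 + x + x² + x³), the product of all factors after the first has coefficients 1,1,1,1,1,1,1,1,1,1,1 for degrees 0…10.
[x¹⁰] = 1·1 + 1·1 + 1·1 = 3.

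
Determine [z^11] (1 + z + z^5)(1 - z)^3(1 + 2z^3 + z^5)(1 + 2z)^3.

(1 + z + z^5) has coefficients 1,1,0,0,0,1 for degrees 0…5.
(1 - z)^3 has coefficients 1,-3,3,-1,0,0,0,0,0,0,0,0 for degrees 0…11.
Multiplying by (1 + 2z^3 + z^5) gives running coefficients 1,-3,3,1,-6,7,-5,3,-1,0,0,0 for degrees 0…11.
Finally multiplying by (1 + 2z)^3, the product of all factors after the first has coefficients 1,3,-3,-9,12,7,-27,9,13,-10,12,-8 for degrees 0…11.
[z^11] = 1·(-8) + 1·12 + 1·(-27) = -23.

-23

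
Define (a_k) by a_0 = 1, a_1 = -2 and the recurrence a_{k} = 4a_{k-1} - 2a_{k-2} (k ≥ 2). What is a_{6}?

-1448

The ordinary generating function has denominator 1 - 4z + 2z^2.
Iterating the recurrence: a_0,…,a_{6} = 1, -2, -10, -36, -124, -424, -1448.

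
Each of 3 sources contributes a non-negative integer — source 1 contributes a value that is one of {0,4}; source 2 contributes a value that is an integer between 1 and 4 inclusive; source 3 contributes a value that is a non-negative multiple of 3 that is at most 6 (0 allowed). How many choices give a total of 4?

The generating function for the choices is (1 + x^4)·(x + x^2 + x^3 + x^4)·(1 + x^3 + x^6); the count is [x^4].
(1 + x^4) has coefficients 1,0,0,0,1 for degrees 0…4.
(x + x^2 + x^3 + x^4) has coefficients 0,1,1,1,1 for degrees 0…4.
Finally multiplying by (1 + x^3 + x^6), the product of all factors after the first has coefficients 0,1,1,1,2 for degrees 0…4.
[x^4] = 1·2 + 1·0 = 2.

2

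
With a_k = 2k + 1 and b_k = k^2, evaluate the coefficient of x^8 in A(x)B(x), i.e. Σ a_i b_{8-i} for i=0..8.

876

This is [x^8] in the product of the two ordinary generating functions.
Σ = 1·64 + 3·49 + 5·36 + 7·25 + 9·16 + 11·9 + 13·4 + 15·1 + 17·0 = 876.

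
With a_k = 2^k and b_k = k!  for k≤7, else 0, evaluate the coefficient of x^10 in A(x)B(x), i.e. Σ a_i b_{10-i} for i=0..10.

60032

This is [x^10] in the product of the two ordinary generating functions.
Σ = 1·0 + 2·0 + 4·0 + 8·5040 + 16·720 + 32·120 + 64·24 + 128·6 + 256·2 + 512·1 + 1024·1 = 60032.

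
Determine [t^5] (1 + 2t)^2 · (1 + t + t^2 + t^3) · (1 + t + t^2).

21

(1 + 2t)^2 has coefficients 1,4,4 for degrees 0…2.
(1 + t + t^2 + t^3) has coefficients 1,1,1,1,0,0 for degrees 0…5.
Finally multiplying by (1 + t + t^2), the product of all factors after the first has coefficients 1,2,3,3,2,1 for degrees 0…5.
[t^5] = 1·1 + 4·2 + 4·3 = 21.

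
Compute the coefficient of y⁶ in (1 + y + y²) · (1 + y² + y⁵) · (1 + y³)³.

(1 + y + y²) has coefficients 1,1,1 for degrees 0…2.
(1 + y² + y⁵) has coefficients 1,0,1,0,0,1,0 for degrees 0…6.
Finally multiplying by (1 + y³)³, the product of all factors after the first has coefficients 1,0,1,3,0,4,3 for degrees 0…6.
[y⁶] = 1·3 + 1·4 + 1·0 = 7.

7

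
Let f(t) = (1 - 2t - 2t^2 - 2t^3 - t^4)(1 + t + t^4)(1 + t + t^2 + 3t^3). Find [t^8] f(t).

(1 - 2t - 2t^2 - 2t^3 - t^4) has coefficients 1,-2,-2,-2,-1 for degrees 0…4.
(1 + t + t^4) has coefficients 1,1,0,0,1,0,0,0,0 for degrees 0…8.
Finally multiplying by (1 + t + t^2 + 3t^3), the product of all factors after the first has coefficients 1,2,2,4,4,1,1,3,0 for degrees 0…8.
[t^8] = 1·0 − 2·3 − 2·1 − 2·1 − 1·4 = -14.

-14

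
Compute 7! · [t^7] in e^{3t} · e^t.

16384

The EGF product rule gives c_7 = Σ_{k_1+k_2=7} C(7; k_1,k_2) · ∏ g_i(k_i), where e^{3t} gives (3)^k; e^t gives (1)^k.
g_1(k) for k = 0…7: 1, 3, 9, 27, 81, 243, 729, 2187.
g_2(k) for k = 0…7: 1, 1, 1, 1, 1, 1, 1, 1.
c_7 = Σ_k C(7,k)·g_1(k)·g_2(7−k) = 1·1·1 + 7·3·1 + 21·9·1 + 35·27·1 + 35·81·1 + 21·243·1 + 7·729·1 + 1·2187·1 = 1 + 21 + 189 + 945 + 2835 + 5103 + 5103 + 2187 = 16384.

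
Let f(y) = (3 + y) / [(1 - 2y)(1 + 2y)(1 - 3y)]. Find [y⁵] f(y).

The denominator gives the recurrence a_n = 3a_(n−1) + 4a_(n−2) − 12a_(n−3) for n ≥ 3; the numerator fixes a_0 = 3, a_1 = 10, a_2 = 42.
Iterating: 3, 10, 42, 130, 438, 1330, so a_5 = 1330.

1330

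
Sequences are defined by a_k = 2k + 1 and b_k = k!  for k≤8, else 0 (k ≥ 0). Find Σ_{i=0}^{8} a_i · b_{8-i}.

Write out a_i and b_{8-i} for i = 0,…,8 and sum the products.
Σ = 1·40320 + 3·5040 + 5·720 + 7·120 + 9·24 + 11·6 + 13·2 + 15·1 + 17·1 = 60220.

60220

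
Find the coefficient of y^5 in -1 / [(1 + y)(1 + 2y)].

63

The denominator gives the recurrence a_n = −3a_(n−1) − 2a_(n−2) for n ≥ 2; the numerator fixes a_0 = -1, a_1 = 3.
Iterating: -1, 3, -7, 15, -31, 63, so a_5 = 63.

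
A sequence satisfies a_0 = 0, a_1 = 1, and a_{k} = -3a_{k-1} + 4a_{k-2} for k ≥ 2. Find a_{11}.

The ordinary generating function has denominator 1 + 3t - 4t^2.
Iterating the recurrence: a_0,…,a_{11} = 0, 1, -3, 13, -51, 205, -819, 3277, -13107, 52429, -209715, 838861.

838861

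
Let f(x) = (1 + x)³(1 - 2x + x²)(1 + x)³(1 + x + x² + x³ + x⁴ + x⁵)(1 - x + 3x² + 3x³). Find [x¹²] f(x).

(1 + x)³ has coefficients 1,3,3,1 for degrees 0…3.
(1 - 2x + x²) has coefficients 1,-2,1,0,0,0,0,0,0,0,0,0,0 for degrees 0…12.
Multiplying by (1 + x)³ gives running coefficients 1,1,-2,-2,1,1,0,0,0,0,0,0,0 for degrees 0…12.
Multiplying by (1 + x + x² + x³ + x⁴ + x⁵) gives running coefficients 1,2,0,-2,-1,0,-1,-2,0,2,1,0,0 for degrees 0…12.
Finally multiplying by (1 - x + 3x² + 3x³), the product of all factors after the first has coefficients 1,1,1,7,7,-5,-10,-4,-1,-7,-7,5,9 for degrees 0…12.
[x¹²] = 1·9 + 3·5 + 3·(-7) + 1·(-7) = -4.

-4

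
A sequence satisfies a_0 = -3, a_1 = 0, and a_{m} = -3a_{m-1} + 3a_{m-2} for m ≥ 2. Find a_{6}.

The ordinary generating function has denominator 1 + 3q - 3q^2.
Iterating the recurrence: a_0,…,a_{6} = -3, 0, -9, 27, -108, 405, -1539.

-1539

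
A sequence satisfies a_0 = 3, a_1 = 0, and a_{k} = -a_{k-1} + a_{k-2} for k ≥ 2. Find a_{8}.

The ordinary generating function has denominator 1 + q - q^2.
Iterating the recurrence: a_0,…,a_{8} = 3, 0, 3, -3, 6, -9, 15, -24, 39.

39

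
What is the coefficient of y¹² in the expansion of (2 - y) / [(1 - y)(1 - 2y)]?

Partial fractions give a closed form: a_n = (-1)·1^n + (3)·2^n.
At n = 12: a_12 = 12287.

12287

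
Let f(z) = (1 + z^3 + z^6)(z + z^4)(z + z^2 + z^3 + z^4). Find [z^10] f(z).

(1 + z^3 + z^6) has coefficients 1,0,0,1,0,0,1 for degrees 0…6.
(z + z^4) has coefficients 0,1,0,0,1,0,0,0,0,0,0 for degrees 0…10.
Finally multiplying by (z + z^2 + z^3 + z^4), the product of all factors after the first has coefficients 0,0,1,1,1,2,1,1,1,0,0 for degrees 0…10.
[z^10] = 1·0 + 1·1 + 1·1 = 2.

2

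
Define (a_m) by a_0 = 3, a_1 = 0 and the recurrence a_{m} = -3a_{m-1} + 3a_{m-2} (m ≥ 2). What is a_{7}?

-5832

The ordinary generating function has denominator 1 + 3t - 3t^2.
Iterating the recurrence: a_0,…,a_{7} = 3, 0, 9, -27, 108, -405, 1539, -5832.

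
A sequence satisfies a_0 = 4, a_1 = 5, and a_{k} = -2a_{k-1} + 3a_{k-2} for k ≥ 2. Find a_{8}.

-1636

The ordinary generating function has denominator 1 + 2z - 3z^2.
Iterating the recurrence: a_0,…,a_{8} = 4, 5, 2, 11, -16, 65, -178, 551, -1636.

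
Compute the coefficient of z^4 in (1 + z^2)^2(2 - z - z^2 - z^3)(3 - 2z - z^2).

(1 + z^2)^2 has coefficients 1,0,2,0,1 for degrees 0…4.
(2 - z - z^2 - z^3) has coefficients 2,-1,-1,-1,0 for degrees 0…4.
Finally multiplying by (3 - 2z - z^2), the product of all factors after the first has coefficients 6,-7,-3,0,3 for degrees 0…4.
[z^4] = 1·3 + 2·(-3) + 1·6 = 3.

3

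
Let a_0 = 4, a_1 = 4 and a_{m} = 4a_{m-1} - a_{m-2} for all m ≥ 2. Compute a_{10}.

443084

The ordinary generating function has denominator 1 - 4z + z^2.
Iterating the recurrence: a_0,…,a_{10} = 4, 4, 12, 44, 164, 612, 2284, 8524, 31812, 118724, 443084.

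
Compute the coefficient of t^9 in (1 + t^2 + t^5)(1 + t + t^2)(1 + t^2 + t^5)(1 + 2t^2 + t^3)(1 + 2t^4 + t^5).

(1 + t^2 + t^5) has coefficients 1,0,1,0,0,1 for degrees 0…5.
(1 + t + t^2) has coefficients 1,1,1,0,0,0,0,0,0,0 for degrees 0…9.
Multiplying by (1 + t^2 + t^5) gives running coefficients 1,1,2,1,1,1,1,1,0,0 for degrees 0…9.
Multiplying by (1 + 2t^2 + t^3) gives running coefficients 1,1,4,4,6,5,4,4,3,3 for degrees 0…9.
Finally multiplying by (1 + 2t^4 + t^5), the product of all factors after the first has coefficients 1,1,4,4,8,8,13,16,19,19 for degrees 0…9.
[t^9] = 1·19 + 1·16 + 1·8 = 43.

43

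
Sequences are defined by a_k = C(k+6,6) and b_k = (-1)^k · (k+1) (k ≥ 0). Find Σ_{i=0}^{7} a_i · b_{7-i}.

The convolution is the x^7 coefficient of A(x)B(x).
Σ = 1·(-8) + 7·7 + 28·(-6) + 84·5 + 210·(-4) + 462·3 + 924·(-2) + 1716·1 = 707.

707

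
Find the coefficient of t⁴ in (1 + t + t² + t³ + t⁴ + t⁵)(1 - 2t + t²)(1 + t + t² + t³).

(1 + t + t² + t³ + t⁴ + t⁵) has coefficients 1,1,1,1,1 for degrees 0…4.
(1 - 2t + t²) has coefficients 1,-2,1,0,0 for degrees 0…4.
Finally multiplying by (1 + t + t² + t³), the product of all factors after the first has coefficients 1,-1,0,0,-1 for degrees 0…4.
[t⁴] = 1·(-1) + 1·0 + 1·0 + 1·(-1) + 1·1 = -1.

-1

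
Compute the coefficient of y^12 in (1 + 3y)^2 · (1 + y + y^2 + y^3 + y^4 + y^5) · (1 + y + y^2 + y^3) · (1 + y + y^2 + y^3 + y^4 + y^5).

129

(1 + 3y)^2 has coefficients 1,6,9 for degrees 0…2.
(1 + y + y^2 + y^3 + y^4 + y^5) has coefficients 1,1,1,1,1,1,0,0,0,0,0,0,0 for degrees 0…12.
Multiplying by (1 + y + y^2 + y^3) gives running coefficients 1,2,3,4,4,4,3,2,1,0,0,0,0 for degrees 0…12.
Finally multiplying by (1 + y + y^2 + y^3 + y^4 + y^5), the product of all factors after the first has coefficients 1,3,6,10,14,18,20,20,18,14,10,6,3 for degrees 0…12.
[y^12] = 1·3 + 6·6 + 9·10 = 129.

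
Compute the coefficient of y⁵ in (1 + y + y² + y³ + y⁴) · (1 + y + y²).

2

(1 + y + y² + y³ + y⁴) has coefficients 1,1,1,1,1 for degrees 0…4.
(1 + y + y²) has coefficients 1,1,1,0,0,0 for degrees 0…5.
[y⁵] = 1·0 + 1·0 + 1·0 + 1·1 + 1·1 = 2.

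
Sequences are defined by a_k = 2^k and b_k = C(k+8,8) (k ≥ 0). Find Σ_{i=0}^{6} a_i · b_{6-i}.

9949

Write out a_i and b_{6-i} for i = 0,…,6 and sum the products.
Σ = 1·3003 + 2·1287 + 4·495 + 8·165 + 16·45 + 32·9 + 64·1 = 9949.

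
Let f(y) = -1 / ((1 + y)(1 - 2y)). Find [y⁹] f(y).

-341

Partial fractions give a closed form: a_n = (-1/3)·(-1)^n + (-2/3)·2^n.
At n = 9: a_9 = -341.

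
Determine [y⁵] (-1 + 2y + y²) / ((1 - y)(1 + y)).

2

The denominator gives the recurrence a_n = a_(n−2) for n ≥ 3; the numerator fixes a_0 = -1, a_1 = 2, a_2 = 0.
Iterating: -1, 2, 0, 2, 0, 2, so a_5 = 2.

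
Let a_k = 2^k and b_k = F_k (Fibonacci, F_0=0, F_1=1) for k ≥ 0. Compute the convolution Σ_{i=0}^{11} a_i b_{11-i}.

3719

This is [x^11] in the product of the two ordinary generating functions.
Σ = 1·89 + 2·55 + 4·34 + 8·21 + 16·13 + 32·8 + 64·5 + 128·3 + 256·2 + 512·1 + 1024·1 + 2048·0 = 3719.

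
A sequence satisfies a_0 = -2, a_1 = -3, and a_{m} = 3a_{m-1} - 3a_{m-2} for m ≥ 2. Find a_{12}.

The ordinary generating function has denominator 1 - 3y + 3y^2.
Iterating the recurrence: a_0,…,a_{12} = -2, -3, -3, 0, 9, 27, 54, 81, 81, 0, -243, -729, -1458.

-1458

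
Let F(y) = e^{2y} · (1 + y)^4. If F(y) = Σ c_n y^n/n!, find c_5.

2512

The EGF product rule gives c_5 = Σ_{k_1+k_2=5} C(5; k_1,k_2) · ∏ g_i(k_i), where e^{2y} gives (2)^k; (1+y)^4 gives the falling factorial (4)_k.
g_1(k) for k = 0…5: 1, 2, 4, 8, 16, 32.
g_2(k) for k = 0…5: 1, 4, 12, 24, 24, 0.
c_5 = Σ_k C(5,k)·g_1(k)·g_2(5−k) = 5·2·24 + 10·4·24 + 10·8·12 + 5·16·4 + 1·32·1 = 240 + 960 + 960 + 320 + 32 = 2512.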